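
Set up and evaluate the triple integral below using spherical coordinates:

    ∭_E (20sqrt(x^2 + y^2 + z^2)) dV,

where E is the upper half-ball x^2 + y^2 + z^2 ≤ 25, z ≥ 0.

In spherical coordinates, x = ρ sin(φ) cos(θ), y = ρ sin(φ) sin(θ), z = ρ cos(φ), and dV = ρ^2 sin(φ) dρ dφ dθ.

The integrand becomes 20ρ, so

    ∭_E (20sqrt(x^2 + y^2 + z^2)) dV = ∫_{0}^{2π} ∫_{0}^{π/2} ∫_{0}^{5} (20ρ) · ρ^2 sin(φ) dρ dφ dθ.

Inner (ρ): 3125sin(φ).
Middle (φ): 3125.
Outer (θ): 6250π.

Therefore the triple integral equals 6250π.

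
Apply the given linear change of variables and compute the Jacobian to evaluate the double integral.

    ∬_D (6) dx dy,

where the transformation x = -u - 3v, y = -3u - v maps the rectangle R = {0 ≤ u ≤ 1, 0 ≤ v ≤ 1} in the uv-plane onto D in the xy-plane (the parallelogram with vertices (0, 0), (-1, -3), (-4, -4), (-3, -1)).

Compute the Jacobian determinant of (x, y) with respect to (u, v):

    ∂(x,y)/∂(u,v) = | -1  -3 | = (-1)(-1) - (-3)(-3) = -8.
                   | -3  -1 |

Its absolute value is |J| = 8 (the area scaling factor).

Substituting x = -u - 3v, y = -3u - v into the integrand,

    6 → 6,

so the integral becomes

    ∬_R (6) · |J| du dv = ∫_0^1 ∫_0^1 (48) dv du.

Inner (v): 48.
Outer (u): 48.

Therefore ∬_D (6) dx dy = 48.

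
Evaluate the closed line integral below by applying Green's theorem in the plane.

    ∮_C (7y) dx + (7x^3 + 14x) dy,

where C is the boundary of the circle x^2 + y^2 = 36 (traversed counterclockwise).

Green's theorem converts the closed line integral into a double integral over the enclosed region D:

    ∮_C P dx + Q dy = ∬_D (∂Q/∂x - ∂P/∂y) dA.

Here P = 7y, Q = 7x^3 + 14x, so

    ∂Q/∂x = 21x^2 + 14,    ∂P/∂y = 7,
    ∂Q/∂x - ∂P/∂y = 21x^2 + 7.

D is the region x^2 + y^2 ≤ 36. Evaluating the double integral:

In polar coordinates (x = r cos θ, y = r sin θ, dA = r dr dθ) the integrand becomes 21r^2cos(θ)^2 + 7, so

    ∬_D (21x^2 + 7) dA = ∫_0^{2π} ∫_0^{6} (21r^2cos(θ)^2 + 7) · r dr dθ.

Inner (r from 0 to 6): 6804cos(θ)^2 + 126.
Outer (θ from 0 to 2π): 7056π.

Therefore ∮_C P dx + Q dy = 7056π.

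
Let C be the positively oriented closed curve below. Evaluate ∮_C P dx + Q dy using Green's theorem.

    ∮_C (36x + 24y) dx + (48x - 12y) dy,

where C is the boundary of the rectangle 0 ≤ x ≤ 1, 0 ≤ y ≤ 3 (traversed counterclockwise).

Green's theorem converts the closed line integral into a double integral over the enclosed region D:

    ∮_C P dx + Q dy = ∬_D (∂Q/∂x - ∂P/∂y) dA.

Here P = 36x + 24y, Q = 48x - 12y, so

    ∂Q/∂x = 48,    ∂P/∂y = 24,
    ∂Q/∂x - ∂P/∂y = 24.

D is the region 0 ≤ x ≤ 1, 0 ≤ y ≤ 3. Evaluating the double integral:

    ∬_D (24) dA = ∫_0^{1} ∫_0^{3} (24) dy dx.

Inner (y from 0 to 3): 72.
Outer (x from 0 to 1): 72.

Therefore ∮_C P dx + Q dy = 72.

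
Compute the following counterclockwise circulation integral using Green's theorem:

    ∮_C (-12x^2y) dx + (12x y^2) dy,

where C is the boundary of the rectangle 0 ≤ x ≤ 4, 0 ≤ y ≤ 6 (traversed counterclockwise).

Green's theorem converts the closed line integral into a double integral over the enclosed region D:

    ∮_C P dx + Q dy = ∬_D (∂Q/∂x - ∂P/∂y) dA.

Here P = -12x^2y, Q = 12x y^2, so

    ∂Q/∂x = 12y^2,    ∂P/∂y = -12x^2,
    ∂Q/∂x - ∂P/∂y = 12x^2 + 12y^2.

D is the region 0 ≤ x ≤ 4, 0 ≤ y ≤ 6. Evaluating the double integral:

    ∬_D (12x^2 + 12y^2) dA = ∫_0^{4} ∫_0^{6} (12x^2 + 12y^2) dy dx.

Inner (y from 0 to 6): 72x^2 + 864.
Outer (x from 0 to 4): 4992.

Therefore ∮_C P dx + Q dy = 4992.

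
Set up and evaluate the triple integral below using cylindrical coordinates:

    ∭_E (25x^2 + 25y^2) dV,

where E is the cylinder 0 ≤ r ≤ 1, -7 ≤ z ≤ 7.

In cylindrical coordinates, x = r cos(θ), y = r sin(θ), z = z, and dV = r dr dθ dz.

The integrand becomes 25r^2, so

    ∭_E (25x^2 + 25y^2) dV = ∫_{0}^{2π} ∫_{0}^{1} ∫_{-7}^{7} (25r^2) · r dz dr dθ.

Inner (z): 350r^3.
Middle (r from 0 to 1): 175/2.
Outer (θ): 175π.

Therefore the triple integral equals 175π.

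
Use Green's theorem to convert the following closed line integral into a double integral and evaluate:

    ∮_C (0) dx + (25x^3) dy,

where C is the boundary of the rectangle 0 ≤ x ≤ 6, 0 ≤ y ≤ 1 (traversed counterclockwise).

Green's theorem converts the closed line integral into a double integral over the enclosed region D:

    ∮_C P dx + Q dy = ∬_D (∂Q/∂x - ∂P/∂y) dA.

Here P = 0, Q = 25x^3, so

    ∂Q/∂x = 75x^2,    ∂P/∂y = 0,
    ∂Q/∂x - ∂P/∂y = 75x^2.

D is the region 0 ≤ x ≤ 6, 0 ≤ y ≤ 1. Evaluating the double integral:

    ∬_D (75x^2) dA = ∫_0^{6} ∫_0^{1} (75x^2) dy dx.

Inner (y from 0 to 1): 75x^2.
Outer (x from 0 to 6): 5400.

Therefore ∮_C P dx + Q dy = 5400.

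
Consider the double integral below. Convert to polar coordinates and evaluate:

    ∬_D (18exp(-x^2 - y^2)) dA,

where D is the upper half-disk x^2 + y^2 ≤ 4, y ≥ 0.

The region D is 0 ≤ r ≤ 2, 0 ≤ θ ≤ π in polar coordinates, where x = r cos(θ), y = r sin(θ), and dA = r dr dθ.

Under the substitution, the integrand becomes 18exp(-r^2), so

    ∬_D (18exp(-x^2 - y^2)) dA = ∫_{0}^{π} ∫_{0}^{2} (18exp(-r^2)) · r dr dθ.

Inner integral (in r): ∫_{0}^{2} (18exp(-r^2)) · r dr = 9 - 9exp(-4).

Outer integral (in θ): ∫_{0}^{π} (9 - 9exp(-4)) dθ = -9π exp(-4) + 9π.

Therefore ∬_D (18exp(-x^2 - y^2)) dA = -9π exp(-4) + 9π.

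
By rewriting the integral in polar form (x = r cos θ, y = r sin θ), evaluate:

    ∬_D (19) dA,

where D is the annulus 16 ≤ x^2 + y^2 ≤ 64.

The region D is 4 ≤ r ≤ 8, 0 ≤ θ ≤ 2π in polar coordinates, where x = r cos(θ), y = r sin(θ), and dA = r dr dθ.

Under the substitution, the integrand becomes 19, so

    ∬_D (19) dA = ∫_{0}^{2π} ∫_{4}^{8} (19) · r dr dθ.

Inner integral (in r): ∫_{4}^{8} (19) · r dr = 456.

Outer integral (in θ): ∫_{0}^{2π} (456) dθ = 912π.

Therefore ∬_D (19) dA = 912π.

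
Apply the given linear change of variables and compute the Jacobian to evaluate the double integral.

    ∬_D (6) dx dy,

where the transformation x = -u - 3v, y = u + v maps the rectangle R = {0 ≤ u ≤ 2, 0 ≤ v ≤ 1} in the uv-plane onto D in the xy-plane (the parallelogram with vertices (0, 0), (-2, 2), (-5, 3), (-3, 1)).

Compute the Jacobian determinant of (x, y) with respect to (u, v):

    ∂(x,y)/∂(u,v) = | -1  -3 | = (-1)(1) - (-3)(1) = 2.
                   | 1  1 |

Its absolute value is |J| = 2 (the area scaling factor).

Substituting x = -u - 3v, y = u + v into the integrand,

    6 → 6,

so the integral becomes

    ∬_R (6) · |J| du dv = ∫_0^2 ∫_0^1 (12) dv du.

Inner (v): 12.
Outer (u): 24.

Therefore ∬_D (6) dx dy = 24.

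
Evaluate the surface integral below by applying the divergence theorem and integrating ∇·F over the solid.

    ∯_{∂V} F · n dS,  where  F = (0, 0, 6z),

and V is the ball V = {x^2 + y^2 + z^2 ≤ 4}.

By the divergence theorem,

    ∯_{∂V} F · n dS = ∭_V (∇ · F) dV.

Compute the divergence:
    ∇ · F = ∂F_x/∂x + ∂F_y/∂y + ∂F_z/∂z = 0 + 0 + 6 = 6.

In spherical coordinates, x = ρ sin(φ) cos(θ), y = ρ sin(φ) sin(θ), z = ρ cos(φ), dV = ρ^2 sin(φ) dρ dφ dθ, with 0 ≤ ρ ≤ 2, 0 ≤ φ ≤ π, 0 ≤ θ ≤ 2π.

The integrand, after substitution and multiplying by the volume element, becomes (6) · ρ^2 sin(φ), so

    ∭_V (∇·F) dV = ∫_0^{2π} ∫_0^{π} ∫_0^{2} (6) · ρ^2 sin(φ) dρ dφ dθ.

Inner (ρ from 0 to 2): 16sin(φ).
Middle (φ from 0 to π): 32.
Outer (θ from 0 to 2π): 64π.

Therefore ∯_{∂V} F · n dS = 64π.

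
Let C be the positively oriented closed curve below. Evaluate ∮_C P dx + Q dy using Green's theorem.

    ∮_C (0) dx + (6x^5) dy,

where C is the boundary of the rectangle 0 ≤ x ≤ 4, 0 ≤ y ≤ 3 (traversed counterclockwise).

Green's theorem converts the closed line integral into a double integral over the enclosed region D:

    ∮_C P dx + Q dy = ∬_D (∂Q/∂x - ∂P/∂y) dA.

Here P = 0, Q = 6x^5, so

    ∂Q/∂x = 30x^4,    ∂P/∂y = 0,
    ∂Q/∂x - ∂P/∂y = 30x^4.

D is the region 0 ≤ x ≤ 4, 0 ≤ y ≤ 3. Evaluating the double integral:

    ∬_D (30x^4) dA = ∫_0^{4} ∫_0^{3} (30x^4) dy dx.

Inner (y from 0 to 3): 90x^4.
Outer (x from 0 to 4): 18432.

Therefore ∮_C P dx + Q dy = 18432.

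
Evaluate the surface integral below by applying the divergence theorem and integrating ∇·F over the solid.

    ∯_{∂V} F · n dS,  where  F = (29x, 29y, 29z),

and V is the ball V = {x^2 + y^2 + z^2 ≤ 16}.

By the divergence theorem,

    ∯_{∂V} F · n dS = ∭_V (∇ · F) dV.

Compute the divergence:
    ∇ · F = ∂F_x/∂x + ∂F_y/∂y + ∂F_z/∂z = 29 + 29 + 29 = 87.

In spherical coordinates, x = ρ sin(φ) cos(θ), y = ρ sin(φ) sin(θ), z = ρ cos(φ), dV = ρ^2 sin(φ) dρ dφ dθ, with 0 ≤ ρ ≤ 4, 0 ≤ φ ≤ π, 0 ≤ θ ≤ 2π.

The integrand, after substitution and multiplying by the volume element, becomes (87) · ρ^2 sin(φ), so

    ∭_V (∇·F) dV = ∫_0^{2π} ∫_0^{π} ∫_0^{4} (87) · ρ^2 sin(φ) dρ dφ dθ.

Inner (ρ from 0 to 4): 1856sin(φ).
Middle (φ from 0 to π): 3712.
Outer (θ from 0 to 2π): 7424π.

Therefore ∯_{∂V} F · n dS = 7424π.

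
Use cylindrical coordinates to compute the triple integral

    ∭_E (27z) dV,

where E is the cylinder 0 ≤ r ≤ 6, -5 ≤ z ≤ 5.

In cylindrical coordinates, x = r cos(θ), y = r sin(θ), z = z, and dV = r dr dθ dz.

The integrand becomes 27z, so

    ∭_E (27z) dV = ∫_{0}^{2π} ∫_{0}^{6} ∫_{-5}^{5} (27z) · r dz dr dθ.

Inner (z): 0.
Middle (r from 0 to 6): 0.
Outer (θ): 0.

Therefore the triple integral equals 0.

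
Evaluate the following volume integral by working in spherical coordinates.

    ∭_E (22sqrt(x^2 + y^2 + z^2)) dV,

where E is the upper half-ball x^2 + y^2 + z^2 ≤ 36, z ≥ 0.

In spherical coordinates, x = ρ sin(φ) cos(θ), y = ρ sin(φ) sin(θ), z = ρ cos(φ), and dV = ρ^2 sin(φ) dρ dφ dθ.

The integrand becomes 22ρ, so

    ∭_E (22sqrt(x^2 + y^2 + z^2)) dV = ∫_{0}^{2π} ∫_{0}^{π/2} ∫_{0}^{6} (22ρ) · ρ^2 sin(φ) dρ dφ dθ.

Inner (ρ): 7128sin(φ).
Middle (φ): 7128.
Outer (θ): 14256π.

Therefore the triple integral equals 14256π.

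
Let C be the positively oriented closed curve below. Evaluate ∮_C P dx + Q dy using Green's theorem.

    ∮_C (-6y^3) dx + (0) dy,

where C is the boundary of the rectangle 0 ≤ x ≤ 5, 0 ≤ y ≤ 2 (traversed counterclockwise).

Green's theorem converts the closed line integral into a double integral over the enclosed region D:

    ∮_C P dx + Q dy = ∬_D (∂Q/∂x - ∂P/∂y) dA.

Here P = -6y^3, Q = 0, so

    ∂Q/∂x = 0,    ∂P/∂y = -18y^2,
    ∂Q/∂x - ∂P/∂y = 18y^2.

D is the region 0 ≤ x ≤ 5, 0 ≤ y ≤ 2. Evaluating the double integral:

    ∬_D (18y^2) dA = ∫_0^{5} ∫_0^{2} (18y^2) dy dx.

Inner (y from 0 to 2): 48.
Outer (x from 0 to 5): 240.

Therefore ∮_C P dx + Q dy = 240.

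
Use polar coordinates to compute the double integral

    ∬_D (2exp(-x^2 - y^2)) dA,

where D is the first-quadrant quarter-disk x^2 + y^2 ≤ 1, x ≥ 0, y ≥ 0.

The region D is 0 ≤ r ≤ 1, 0 ≤ θ ≤ π/2 in polar coordinates, where x = r cos(θ), y = r sin(θ), and dA = r dr dθ.

Under the substitution, the integrand becomes 2exp(-r^2), so

    ∬_D (2exp(-x^2 - y^2)) dA = ∫_{0}^{π/2} ∫_{0}^{1} (2exp(-r^2)) · r dr dθ.

Inner integral (in r): ∫_{0}^{1} (2exp(-r^2)) · r dr = 1 - exp(-1).

Outer integral (in θ): ∫_{0}^{π/2} (1 - exp(-1)) dθ = -π exp(-1)/2 + π/2.

Therefore ∬_D (2exp(-x^2 - y^2)) dA = -π exp(-1)/2 + π/2.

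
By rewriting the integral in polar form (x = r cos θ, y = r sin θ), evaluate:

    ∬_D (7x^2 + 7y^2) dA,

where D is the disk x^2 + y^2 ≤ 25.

The region D is 0 ≤ r ≤ 5, 0 ≤ θ ≤ 2π in polar coordinates, where x = r cos(θ), y = r sin(θ), and dA = r dr dθ.

Under the substitution, the integrand becomes 7r^2, so

    ∬_D (7x^2 + 7y^2) dA = ∫_{0}^{2π} ∫_{0}^{5} (7r^2) · r dr dθ.

Inner integral (in r): ∫_{0}^{5} (7r^2) · r dr = 4375/4.

Outer integral (in θ): ∫_{0}^{2π} (4375/4) dθ = 4375π/2.

Therefore ∬_D (7x^2 + 7y^2) dA = 4375π/2.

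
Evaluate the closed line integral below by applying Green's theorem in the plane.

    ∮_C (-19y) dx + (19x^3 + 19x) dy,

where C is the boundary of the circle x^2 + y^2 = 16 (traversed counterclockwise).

Green's theorem converts the closed line integral into a double integral over the enclosed region D:

    ∮_C P dx + Q dy = ∬_D (∂Q/∂x - ∂P/∂y) dA.

Here P = -19y, Q = 19x^3 + 19x, so

    ∂Q/∂x = 57x^2 + 19,    ∂P/∂y = -19,
    ∂Q/∂x - ∂P/∂y = 57x^2 + 38.

D is the region x^2 + y^2 ≤ 16. Evaluating the double integral:

In polar coordinates (x = r cos θ, y = r sin θ, dA = r dr dθ) the integrand becomes 57r^2cos(θ)^2 + 38, so

    ∬_D (57x^2 + 38) dA = ∫_0^{2π} ∫_0^{4} (57r^2cos(θ)^2 + 38) · r dr dθ.

Inner (r from 0 to 4): 3648cos(θ)^2 + 304.
Outer (θ from 0 to 2π): 4256π.

Therefore ∮_C P dx + Q dy = 4256π.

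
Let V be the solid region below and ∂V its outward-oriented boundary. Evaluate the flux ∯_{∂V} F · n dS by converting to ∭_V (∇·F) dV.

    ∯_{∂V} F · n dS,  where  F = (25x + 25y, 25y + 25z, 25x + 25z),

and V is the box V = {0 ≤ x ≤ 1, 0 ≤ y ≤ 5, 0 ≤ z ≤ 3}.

By the divergence theorem,

    ∯_{∂V} F · n dS = ∭_V (∇ · F) dV.

Compute the divergence:
    ∇ · F = ∂F_x/∂x + ∂F_y/∂y + ∂F_z/∂z = 25 + 25 + 25 = 75.

V is a rectangular box, so dV = dx dy dz with 0 ≤ x ≤ 1, 0 ≤ y ≤ 5, 0 ≤ z ≤ 3.

Integrate (75) over V as an iterated integral:

    ∭_V (∇·F) dV = ∫_0^{1} ∫_0^{5} ∫_0^{3} (75) dz dy dx.

Inner (z from 0 to 3): 225.
Middle (y from 0 to 5): 1125.
Outer (x from 0 to 1): 1125.

Therefore ∯_{∂V} F · n dS = 1125.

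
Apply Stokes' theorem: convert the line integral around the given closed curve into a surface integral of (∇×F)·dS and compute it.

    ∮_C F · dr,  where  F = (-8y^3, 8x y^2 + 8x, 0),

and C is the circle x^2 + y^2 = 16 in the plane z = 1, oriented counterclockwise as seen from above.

Let S be the flat disk x^2 + y^2 ≤ 16 in the plane z = 1, with upward unit normal n̂ = ẑ. By Stokes' theorem,

    ∮_C F · dr = ∬_S (∇ × F) · n̂ dS = ∬_D (curl F)_z dA,

where D is the disk x^2 + y^2 ≤ 16.

Compute the curl of F = (-8y^3, 8x y^2 + 8x, 0):
    (∇ × F)_x = ∂F_z/∂y - ∂F_y/∂z = 0,
    (∇ × F)_y = ∂F_x/∂z - ∂F_z/∂x = 0,
    (∇ × F)_z = ∂F_y/∂x - ∂F_x/∂y = 32y^2 + 8.

On z = 1, (curl F)_z = 32y^2 + 8.

Convert to polar (x = r cos θ, y = r sin θ, dA = r dr dθ); the integrand becomes 32r^2sin(θ)^2 + 8, so

    ∬_D (curl F)_z dA = ∫_0^{2π} ∫_0^{4} (32r^2sin(θ)^2 + 8) · r dr dθ.

Inner (r from 0 to 4): 2048sin(θ)^2 + 64.
Outer (θ from 0 to 2π): 2176π.

Therefore ∮_C F · dr = 2176π.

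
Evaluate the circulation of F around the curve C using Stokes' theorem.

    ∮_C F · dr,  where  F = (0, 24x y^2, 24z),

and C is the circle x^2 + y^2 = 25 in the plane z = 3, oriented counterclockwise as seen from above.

Let S be the flat disk x^2 + y^2 ≤ 25 in the plane z = 3, with upward unit normal n̂ = ẑ. By Stokes' theorem,

    ∮_C F · dr = ∬_S (∇ × F) · n̂ dS = ∬_D (curl F)_z dA,

where D is the disk x^2 + y^2 ≤ 25.

Compute the curl of F = (0, 24x y^2, 24z):
    (∇ × F)_x = ∂F_z/∂y - ∂F_y/∂z = 0,
    (∇ × F)_y = ∂F_x/∂z - ∂F_z/∂x = 0,
    (∇ × F)_z = ∂F_y/∂x - ∂F_x/∂y = 24y^2.

On z = 3, (curl F)_z = 24y^2.

Convert to polar (x = r cos θ, y = r sin θ, dA = r dr dθ); the integrand becomes 24r^2sin(θ)^2, so

    ∬_D (curl F)_z dA = ∫_0^{2π} ∫_0^{5} (24r^2sin(θ)^2) · r dr dθ.

Inner (r from 0 to 5): 3750sin(θ)^2.
Outer (θ from 0 to 2π): 3750π.

Therefore ∮_C F · dr = 3750π.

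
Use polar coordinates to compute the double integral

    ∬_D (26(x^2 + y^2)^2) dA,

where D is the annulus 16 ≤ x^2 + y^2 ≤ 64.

The region D is 4 ≤ r ≤ 8, 0 ≤ θ ≤ 2π in polar coordinates, where x = r cos(θ), y = r sin(θ), and dA = r dr dθ.

Under the substitution, the integrand becomes 26r^4, so

    ∬_D (26(x^2 + y^2)^2) dA = ∫_{0}^{2π} ∫_{4}^{8} (26r^4) · r dr dθ.

Inner integral (in r): ∫_{4}^{8} (26r^4) · r dr = 1118208.

Outer integral (in θ): ∫_{0}^{2π} (1118208) dθ = 2236416π.

Therefore ∬_D (26(x^2 + y^2)^2) dA = 2236416π.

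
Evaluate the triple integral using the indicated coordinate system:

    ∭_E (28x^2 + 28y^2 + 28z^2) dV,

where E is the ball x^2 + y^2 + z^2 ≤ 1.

In spherical coordinates, x = ρ sin(φ) cos(θ), y = ρ sin(φ) sin(θ), z = ρ cos(φ), and dV = ρ^2 sin(φ) dρ dφ dθ.

The integrand becomes 28ρ^2, so

    ∭_E (28x^2 + 28y^2 + 28z^2) dV = ∫_{0}^{2π} ∫_{0}^{π} ∫_{0}^{1} (28ρ^2) · ρ^2 sin(φ) dρ dφ dθ.

Inner (ρ): 28sin(φ)/5.
Middle (φ): 56/5.
Outer (θ): 112π/5.

Therefore the triple integral equals 112π/5.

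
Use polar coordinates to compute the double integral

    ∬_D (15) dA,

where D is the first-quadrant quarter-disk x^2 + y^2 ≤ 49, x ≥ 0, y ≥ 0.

The region D is 0 ≤ r ≤ 7, 0 ≤ θ ≤ π/2 in polar coordinates, where x = r cos(θ), y = r sin(θ), and dA = r dr dθ.

Under the substitution, the integrand becomes 15, so

    ∬_D (15) dA = ∫_{0}^{π/2} ∫_{0}^{7} (15) · r dr dθ.

Inner integral (in r): ∫_{0}^{7} (15) · r dr = 735/2.

Outer integral (in θ): ∫_{0}^{π/2} (735/2) dθ = 735π/4.

Therefore ∬_D (15) dA = 735π/4.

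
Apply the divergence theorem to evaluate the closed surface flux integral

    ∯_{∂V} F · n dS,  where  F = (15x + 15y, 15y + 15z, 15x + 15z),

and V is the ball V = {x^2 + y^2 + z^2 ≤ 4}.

By the divergence theorem,

    ∯_{∂V} F · n dS = ∭_V (∇ · F) dV.

Compute the divergence:
    ∇ · F = ∂F_x/∂x + ∂F_y/∂y + ∂F_z/∂z = 15 + 15 + 15 = 45.

In spherical coordinates, x = ρ sin(φ) cos(θ), y = ρ sin(φ) sin(θ), z = ρ cos(φ), dV = ρ^2 sin(φ) dρ dφ dθ, with 0 ≤ ρ ≤ 2, 0 ≤ φ ≤ π, 0 ≤ θ ≤ 2π.

The integrand, after substitution and multiplying by the volume element, becomes (45) · ρ^2 sin(φ), so

    ∭_V (∇·F) dV = ∫_0^{2π} ∫_0^{π} ∫_0^{2} (45) · ρ^2 sin(φ) dρ dφ dθ.

Inner (ρ from 0 to 2): 120sin(φ).
Middle (φ from 0 to π): 240.
Outer (θ from 0 to 2π): 480π.

Therefore ∯_{∂V} F · n dS = 480π.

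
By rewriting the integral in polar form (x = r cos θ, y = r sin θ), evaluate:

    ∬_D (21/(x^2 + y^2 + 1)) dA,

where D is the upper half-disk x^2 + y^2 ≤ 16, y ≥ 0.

The region D is 0 ≤ r ≤ 4, 0 ≤ θ ≤ π in polar coordinates, where x = r cos(θ), y = r sin(θ), and dA = r dr dθ.

Under the substitution, the integrand becomes 21/(r^2 + 1), so

    ∬_D (21/(x^2 + y^2 + 1)) dA = ∫_{0}^{π} ∫_{0}^{4} (21/(r^2 + 1)) · r dr dθ.

Inner integral (in r): ∫_{0}^{4} (21/(r^2 + 1)) · r dr = 21log(17)/2.

Outer integral (in θ): ∫_{0}^{π} (21log(17)/2) dθ = 21π log(17)/2.

Therefore ∬_D (21/(x^2 + y^2 + 1)) dA = 21π log(17)/2.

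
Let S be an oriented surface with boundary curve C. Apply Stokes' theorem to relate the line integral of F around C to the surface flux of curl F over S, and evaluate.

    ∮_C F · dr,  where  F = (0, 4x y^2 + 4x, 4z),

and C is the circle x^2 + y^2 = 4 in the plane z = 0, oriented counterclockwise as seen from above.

Let S be the flat disk x^2 + y^2 ≤ 4 in the plane z = 0, with upward unit normal n̂ = ẑ. By Stokes' theorem,

    ∮_C F · dr = ∬_S (∇ × F) · n̂ dS = ∬_D (curl F)_z dA,

where D is the disk x^2 + y^2 ≤ 4.

Compute the curl of F = (0, 4x y^2 + 4x, 4z):
    (∇ × F)_x = ∂F_z/∂y - ∂F_y/∂z = 0,
    (∇ × F)_y = ∂F_x/∂z - ∂F_z/∂x = 0,
    (∇ × F)_z = ∂F_y/∂x - ∂F_x/∂y = 4y^2 + 4.

On z = 0, (curl F)_z = 4y^2 + 4.

Convert to polar (x = r cos θ, y = r sin θ, dA = r dr dθ); the integrand becomes 4r^2sin(θ)^2 + 4, so

    ∬_D (curl F)_z dA = ∫_0^{2π} ∫_0^{2} (4r^2sin(θ)^2 + 4) · r dr dθ.

Inner (r from 0 to 2): 16 - 8cos(2θ).
Outer (θ from 0 to 2π): 32π.

Therefore ∮_C F · dr = 32π.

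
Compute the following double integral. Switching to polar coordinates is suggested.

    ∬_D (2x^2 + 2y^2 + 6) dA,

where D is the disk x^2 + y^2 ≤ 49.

The region D is 0 ≤ r ≤ 7, 0 ≤ θ ≤ 2π in polar coordinates, where x = r cos(θ), y = r sin(θ), and dA = r dr dθ.

Under the substitution, the integrand becomes 2r^2 + 6, so

    ∬_D (2x^2 + 2y^2 + 6) dA = ∫_{0}^{2π} ∫_{0}^{7} (2r^2 + 6) · r dr dθ.

Inner integral (in r): ∫_{0}^{7} (2r^2 + 6) · r dr = 2695/2.

Outer integral (in θ): ∫_{0}^{2π} (2695/2) dθ = 2695π.

Therefore ∬_D (2x^2 + 2y^2 + 6) dA = 2695π.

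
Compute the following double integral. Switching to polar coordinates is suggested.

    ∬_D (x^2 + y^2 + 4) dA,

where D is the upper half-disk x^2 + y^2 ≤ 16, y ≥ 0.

The region D is 0 ≤ r ≤ 4, 0 ≤ θ ≤ π in polar coordinates, where x = r cos(θ), y = r sin(θ), and dA = r dr dθ.

Under the substitution, the integrand becomes r^2 + 4, so

    ∬_D (x^2 + y^2 + 4) dA = ∫_{0}^{π} ∫_{0}^{4} (r^2 + 4) · r dr dθ.

Inner integral (in r): ∫_{0}^{4} (r^2 + 4) · r dr = 96.

Outer integral (in θ): ∫_{0}^{π} (96) dθ = 96π.

Therefore ∬_D (x^2 + y^2 + 4) dA = 96π.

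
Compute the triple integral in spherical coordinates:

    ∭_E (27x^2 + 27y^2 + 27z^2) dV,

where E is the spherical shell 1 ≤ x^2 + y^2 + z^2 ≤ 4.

In spherical coordinates, x = ρ sin(φ) cos(θ), y = ρ sin(φ) sin(θ), z = ρ cos(φ), and dV = ρ^2 sin(φ) dρ dφ dθ.

The integrand becomes 27ρ^2, so

    ∭_E (27x^2 + 27y^2 + 27z^2) dV = ∫_{0}^{2π} ∫_{0}^{π} ∫_{1}^{2} (27ρ^2) · ρ^2 sin(φ) dρ dφ dθ.

Inner (ρ): 837sin(φ)/5.
Middle (φ): 1674/5.
Outer (θ): 3348π/5.

Therefore the triple integral equals 3348π/5.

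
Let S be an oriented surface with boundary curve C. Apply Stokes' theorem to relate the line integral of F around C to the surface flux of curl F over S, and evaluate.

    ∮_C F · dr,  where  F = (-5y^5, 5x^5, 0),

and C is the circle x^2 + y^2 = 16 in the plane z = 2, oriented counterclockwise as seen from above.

Let S be the flat disk x^2 + y^2 ≤ 16 in the plane z = 2, with upward unit normal n̂ = ẑ. By Stokes' theorem,

    ∮_C F · dr = ∬_S (∇ × F) · n̂ dS = ∬_D (curl F)_z dA,

where D is the disk x^2 + y^2 ≤ 16.

Compute the curl of F = (-5y^5, 5x^5, 0):
    (∇ × F)_x = ∂F_z/∂y - ∂F_y/∂z = 0,
    (∇ × F)_y = ∂F_x/∂z - ∂F_z/∂x = 0,
    (∇ × F)_z = ∂F_y/∂x - ∂F_x/∂y = 25x^4 + 25y^4.

On z = 2, (curl F)_z = 25x^4 + 25y^4.

Convert to polar (x = r cos θ, y = r sin θ, dA = r dr dθ); the integrand becomes 25r^4(sin(θ)^4 + cos(θ)^4), so

    ∬_D (curl F)_z dA = ∫_0^{2π} ∫_0^{4} (25r^4(sin(θ)^4 + cos(θ)^4)) · r dr dθ.

Inner (r from 0 to 4): 51200sin(θ)^4/3 + 51200cos(θ)^4/3.
Outer (θ from 0 to 2π): 25600π.

Therefore ∮_C F · dr = 25600π.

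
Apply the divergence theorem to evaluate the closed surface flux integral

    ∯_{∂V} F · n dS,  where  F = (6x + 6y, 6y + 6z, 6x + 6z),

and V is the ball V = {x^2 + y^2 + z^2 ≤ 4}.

By the divergence theorem,

    ∯_{∂V} F · n dS = ∭_V (∇ · F) dV.

Compute the divergence:
    ∇ · F = ∂F_x/∂x + ∂F_y/∂y + ∂F_z/∂z = 6 + 6 + 6 = 18.

In spherical coordinates, x = ρ sin(φ) cos(θ), y = ρ sin(φ) sin(θ), z = ρ cos(φ), dV = ρ^2 sin(φ) dρ dφ dθ, with 0 ≤ ρ ≤ 2, 0 ≤ φ ≤ π, 0 ≤ θ ≤ 2π.

The integrand, after substitution and multiplying by the volume element, becomes (18) · ρ^2 sin(φ), so

    ∭_V (∇·F) dV = ∫_0^{2π} ∫_0^{π} ∫_0^{2} (18) · ρ^2 sin(φ) dρ dφ dθ.

Inner (ρ from 0 to 2): 48sin(φ).
Middle (φ from 0 to π): 96.
Outer (θ from 0 to 2π): 192π.

Therefore ∯_{∂V} F · n dS = 192π.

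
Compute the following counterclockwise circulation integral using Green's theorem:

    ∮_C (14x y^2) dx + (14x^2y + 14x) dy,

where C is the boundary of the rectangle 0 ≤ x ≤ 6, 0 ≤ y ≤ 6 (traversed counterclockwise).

Green's theorem converts the closed line integral into a double integral over the enclosed region D:

    ∮_C P dx + Q dy = ∬_D (∂Q/∂x - ∂P/∂y) dA.

Here P = 14x y^2, Q = 14x^2y + 14x, so

    ∂Q/∂x = 28x y + 14,    ∂P/∂y = 28x y,
    ∂Q/∂x - ∂P/∂y = 14.

D is the region 0 ≤ x ≤ 6, 0 ≤ y ≤ 6. Evaluating the double integral:

    ∬_D (14) dA = ∫_0^{6} ∫_0^{6} (14) dy dx.

Inner (y from 0 to 6): 84.
Outer (x from 0 to 6): 504.

Therefore ∮_C P dx + Q dy = 504.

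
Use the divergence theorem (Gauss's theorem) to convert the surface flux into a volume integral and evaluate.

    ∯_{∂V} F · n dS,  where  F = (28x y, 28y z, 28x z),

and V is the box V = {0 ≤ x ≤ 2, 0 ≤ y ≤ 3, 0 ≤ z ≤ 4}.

By the divergence theorem,

    ∯_{∂V} F · n dS = ∭_V (∇ · F) dV.

Compute the divergence:
    ∇ · F = ∂F_x/∂x + ∂F_y/∂y + ∂F_z/∂z = 28y + 28z + 28x = 28x + 28y + 28z.

V is a rectangular box, so dV = dx dy dz with 0 ≤ x ≤ 2, 0 ≤ y ≤ 3, 0 ≤ z ≤ 4.

Integrate (28x + 28y + 28z) over V as an iterated integral:

    ∭_V (∇·F) dV = ∫_0^{2} ∫_0^{3} ∫_0^{4} (28x + 28y + 28z) dz dy dx.

Inner (z from 0 to 4): 112x + 112y + 224.
Middle (y from 0 to 3): 336x + 1176.
Outer (x from 0 to 2): 3024.

Therefore ∯_{∂V} F · n dS = 3024.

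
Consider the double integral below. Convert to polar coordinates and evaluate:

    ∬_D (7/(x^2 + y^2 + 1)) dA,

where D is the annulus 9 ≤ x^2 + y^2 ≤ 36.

The region D is 3 ≤ r ≤ 6, 0 ≤ θ ≤ 2π in polar coordinates, where x = r cos(θ), y = r sin(θ), and dA = r dr dθ.

Under the substitution, the integrand becomes 7/(r^2 + 1), so

    ∬_D (7/(x^2 + y^2 + 1)) dA = ∫_{0}^{2π} ∫_{3}^{6} (7/(r^2 + 1)) · r dr dθ.

Inner integral (in r): ∫_{3}^{6} (7/(r^2 + 1)) · r dr = log(50653sqrt(370)/10000).

Outer integral (in θ): ∫_{0}^{2π} (log(50653sqrt(370)/10000)) dθ = log((50653sqrt(370)/10000)^(2π)).

Therefore ∬_D (7/(x^2 + y^2 + 1)) dA = log((50653sqrt(370)/10000)^(2π)).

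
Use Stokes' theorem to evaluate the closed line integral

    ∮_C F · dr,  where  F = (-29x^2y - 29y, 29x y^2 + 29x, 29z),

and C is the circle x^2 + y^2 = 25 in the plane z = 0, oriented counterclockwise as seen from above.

Let S be the flat disk x^2 + y^2 ≤ 25 in the plane z = 0, with upward unit normal n̂ = ẑ. By Stokes' theorem,

    ∮_C F · dr = ∬_S (∇ × F) · n̂ dS = ∬_D (curl F)_z dA,

where D is the disk x^2 + y^2 ≤ 25.

Compute the curl of F = (-29x^2y - 29y, 29x y^2 + 29x, 29z):
    (∇ × F)_x = ∂F_z/∂y - ∂F_y/∂z = 0,
    (∇ × F)_y = ∂F_x/∂z - ∂F_z/∂x = 0,
    (∇ × F)_z = ∂F_y/∂x - ∂F_x/∂y = 29x^2 + 29y^2 + 58.

On z = 0, (curl F)_z = 29x^2 + 29y^2 + 58.

Convert to polar (x = r cos θ, y = r sin θ, dA = r dr dθ); the integrand becomes 29r^2 + 58, so

    ∬_D (curl F)_z dA = ∫_0^{2π} ∫_0^{5} (29r^2 + 58) · r dr dθ.

Inner (r from 0 to 5): 21025/4.
Outer (θ from 0 to 2π): 21025π/2.

Therefore ∮_C F · dr = 21025π/2.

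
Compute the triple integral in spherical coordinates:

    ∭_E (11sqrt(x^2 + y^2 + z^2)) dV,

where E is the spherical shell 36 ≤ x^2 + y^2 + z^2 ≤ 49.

In spherical coordinates, x = ρ sin(φ) cos(θ), y = ρ sin(φ) sin(θ), z = ρ cos(φ), and dV = ρ^2 sin(φ) dρ dφ dθ.

The integrand becomes 11ρ, so

    ∭_E (11sqrt(x^2 + y^2 + z^2)) dV = ∫_{0}^{2π} ∫_{0}^{π} ∫_{6}^{7} (11ρ) · ρ^2 sin(φ) dρ dφ dθ.

Inner (ρ): 12155sin(φ)/4.
Middle (φ): 12155/2.
Outer (θ): 12155π.

Therefore the triple integral equals 12155π.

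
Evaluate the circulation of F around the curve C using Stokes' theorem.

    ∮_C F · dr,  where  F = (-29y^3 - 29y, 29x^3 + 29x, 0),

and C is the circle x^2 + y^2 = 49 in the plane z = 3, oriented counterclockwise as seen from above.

Let S be the flat disk x^2 + y^2 ≤ 49 in the plane z = 3, with upward unit normal n̂ = ẑ. By Stokes' theorem,

    ∮_C F · dr = ∬_S (∇ × F) · n̂ dS = ∬_D (curl F)_z dA,

where D is the disk x^2 + y^2 ≤ 49.

Compute the curl of F = (-29y^3 - 29y, 29x^3 + 29x, 0):
    (∇ × F)_x = ∂F_z/∂y - ∂F_y/∂z = 0,
    (∇ × F)_y = ∂F_x/∂z - ∂F_z/∂x = 0,
    (∇ × F)_z = ∂F_y/∂x - ∂F_x/∂y = 87x^2 + 87y^2 + 58.

On z = 3, (curl F)_z = 87x^2 + 87y^2 + 58.

Convert to polar (x = r cos θ, y = r sin θ, dA = r dr dθ); the integrand becomes 87r^2 + 58, so

    ∬_D (curl F)_z dA = ∫_0^{2π} ∫_0^{7} (87r^2 + 58) · r dr dθ.

Inner (r from 0 to 7): 214571/4.
Outer (θ from 0 to 2π): 214571π/2.

Therefore ∮_C F · dr = 214571π/2.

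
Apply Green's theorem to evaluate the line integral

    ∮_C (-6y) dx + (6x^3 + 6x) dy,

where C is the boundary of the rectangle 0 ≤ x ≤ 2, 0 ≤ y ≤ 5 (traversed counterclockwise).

Green's theorem converts the closed line integral into a double integral over the enclosed region D:

    ∮_C P dx + Q dy = ∬_D (∂Q/∂x - ∂P/∂y) dA.

Here P = -6y, Q = 6x^3 + 6x, so

    ∂Q/∂x = 18x^2 + 6,    ∂P/∂y = -6,
    ∂Q/∂x - ∂P/∂y = 18x^2 + 12.

D is the region 0 ≤ x ≤ 2, 0 ≤ y ≤ 5. Evaluating the double integral:

    ∬_D (18x^2 + 12) dA = ∫_0^{2} ∫_0^{5} (18x^2 + 12) dy dx.

Inner (y from 0 to 5): 90x^2 + 60.
Outer (x from 0 to 2): 360.

Therefore ∮_C P dx + Q dy = 360.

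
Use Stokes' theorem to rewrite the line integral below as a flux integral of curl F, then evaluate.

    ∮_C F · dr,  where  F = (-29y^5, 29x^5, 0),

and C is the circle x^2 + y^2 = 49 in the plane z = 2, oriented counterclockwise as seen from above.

Let S be the flat disk x^2 + y^2 ≤ 49 in the plane z = 2, with upward unit normal n̂ = ẑ. By Stokes' theorem,

    ∮_C F · dr = ∬_S (∇ × F) · n̂ dS = ∬_D (curl F)_z dA,

where D is the disk x^2 + y^2 ≤ 49.

Compute the curl of F = (-29y^5, 29x^5, 0):
    (∇ × F)_x = ∂F_z/∂y - ∂F_y/∂z = 0,
    (∇ × F)_y = ∂F_x/∂z - ∂F_z/∂x = 0,
    (∇ × F)_z = ∂F_y/∂x - ∂F_x/∂y = 145x^4 + 145y^4.

On z = 2, (curl F)_z = 145x^4 + 145y^4.

Convert to polar (x = r cos θ, y = r sin θ, dA = r dr dθ); the integrand becomes 145r^4(sin(θ)^4 + cos(θ)^4), so

    ∬_D (curl F)_z dA = ∫_0^{2π} ∫_0^{7} (145r^4(sin(θ)^4 + cos(θ)^4)) · r dr dθ.

Inner (r from 0 to 7): 17059105sin(θ)^4/6 + 17059105cos(θ)^4/6.
Outer (θ from 0 to 2π): 17059105π/4.

Therefore ∮_C F · dr = 17059105π/4.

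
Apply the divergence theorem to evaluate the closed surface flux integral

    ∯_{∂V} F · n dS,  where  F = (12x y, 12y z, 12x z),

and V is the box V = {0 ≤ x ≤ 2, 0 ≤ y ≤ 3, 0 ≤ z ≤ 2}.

By the divergence theorem,

    ∯_{∂V} F · n dS = ∭_V (∇ · F) dV.

Compute the divergence:
    ∇ · F = ∂F_x/∂x + ∂F_y/∂y + ∂F_z/∂z = 12y + 12z + 12x = 12x + 12y + 12z.

V is a rectangular box, so dV = dx dy dz with 0 ≤ x ≤ 2, 0 ≤ y ≤ 3, 0 ≤ z ≤ 2.

Integrate (12x + 12y + 12z) over V as an iterated integral:

    ∭_V (∇·F) dV = ∫_0^{2} ∫_0^{3} ∫_0^{2} (12x + 12y + 12z) dz dy dx.

Inner (z from 0 to 2): 24x + 24y + 24.
Middle (y from 0 to 3): 72x + 180.
Outer (x from 0 to 2): 504.

Therefore ∯_{∂V} F · n dS = 504.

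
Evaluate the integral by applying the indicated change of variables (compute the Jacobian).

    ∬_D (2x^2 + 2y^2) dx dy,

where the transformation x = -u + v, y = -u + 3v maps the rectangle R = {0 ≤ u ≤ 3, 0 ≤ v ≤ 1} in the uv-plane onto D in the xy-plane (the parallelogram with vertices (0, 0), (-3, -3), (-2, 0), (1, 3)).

Compute the Jacobian determinant of (x, y) with respect to (u, v):

    ∂(x,y)/∂(u,v) = | -1  1 | = (-1)(3) - (1)(-1) = -2.
                   | -1  3 |

Its absolute value is |J| = 2 (the area scaling factor).

Substituting x = -u + v, y = -u + 3v into the integrand,

    2x^2 + 2y^2 → 4u^2 - 16u v + 20v^2,

so the integral becomes

    ∬_R (4u^2 - 16u v + 20v^2) · |J| du dv = ∫_0^3 ∫_0^1 (8u^2 - 32u v + 40v^2) dv du.

Inner (v): 8u^2 - 16u + 40/3.
Outer (u): 40.

Therefore ∬_D (2x^2 + 2y^2) dx dy = 40.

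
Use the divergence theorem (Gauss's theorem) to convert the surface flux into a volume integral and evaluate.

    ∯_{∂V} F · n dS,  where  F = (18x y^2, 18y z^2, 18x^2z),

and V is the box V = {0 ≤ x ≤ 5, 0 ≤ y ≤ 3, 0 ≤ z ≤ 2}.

By the divergence theorem,

    ∯_{∂V} F · n dS = ∭_V (∇ · F) dV.

Compute the divergence:
    ∇ · F = ∂F_x/∂x + ∂F_y/∂y + ∂F_z/∂z = 18y^2 + 18z^2 + 18x^2 = 18x^2 + 18y^2 + 18z^2.

V is a rectangular box, so dV = dx dy dz with 0 ≤ x ≤ 5, 0 ≤ y ≤ 3, 0 ≤ z ≤ 2.

Integrate (18x^2 + 18y^2 + 18z^2) over V as an iterated integral:

    ∭_V (∇·F) dV = ∫_0^{5} ∫_0^{3} ∫_0^{2} (18x^2 + 18y^2 + 18z^2) dz dy dx.

Inner (z from 0 to 2): 36x^2 + 36y^2 + 48.
Middle (y from 0 to 3): 108x^2 + 468.
Outer (x from 0 to 5): 6840.

Therefore ∯_{∂V} F · n dS = 6840.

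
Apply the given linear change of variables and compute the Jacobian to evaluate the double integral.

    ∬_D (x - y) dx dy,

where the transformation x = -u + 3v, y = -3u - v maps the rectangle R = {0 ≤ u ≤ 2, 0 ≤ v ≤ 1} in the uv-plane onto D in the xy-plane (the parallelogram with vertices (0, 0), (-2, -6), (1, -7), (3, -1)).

Compute the Jacobian determinant of (x, y) with respect to (u, v):

    ∂(x,y)/∂(u,v) = | -1  3 | = (-1)(-1) - (3)(-3) = 10.
                   | -3  -1 |

Its absolute value is |J| = 10 (the area scaling factor).

Substituting x = -u + 3v, y = -3u - v into the integrand,

    x - y → 2u + 4v,

so the integral becomes

    ∬_R (2u + 4v) · |J| du dv = ∫_0^2 ∫_0^1 (20u + 40v) dv du.

Inner (v): 20u + 20.
Outer (u): 80.

Therefore ∬_D (x - y) dx dy = 80.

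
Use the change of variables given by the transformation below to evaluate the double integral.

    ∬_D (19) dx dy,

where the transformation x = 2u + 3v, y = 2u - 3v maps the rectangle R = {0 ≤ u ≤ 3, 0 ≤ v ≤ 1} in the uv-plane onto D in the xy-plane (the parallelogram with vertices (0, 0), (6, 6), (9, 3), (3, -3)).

Compute the Jacobian determinant of (x, y) with respect to (u, v):

    ∂(x,y)/∂(u,v) = | 2  3 | = (2)(-3) - (3)(2) = -12.
                   | 2  -3 |

Its absolute value is |J| = 12 (the area scaling factor).

Substituting x = 2u + 3v, y = 2u - 3v into the integrand,

    19 → 19,

so the integral becomes

    ∬_R (19) · |J| du dv = ∫_0^3 ∫_0^1 (228) dv du.

Inner (v): 228.
Outer (u): 684.

Therefore ∬_D (19) dx dy = 684.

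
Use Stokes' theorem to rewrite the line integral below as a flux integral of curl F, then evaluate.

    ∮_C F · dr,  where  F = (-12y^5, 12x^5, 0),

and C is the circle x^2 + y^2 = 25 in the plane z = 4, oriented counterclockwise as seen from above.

Let S be the flat disk x^2 + y^2 ≤ 25 in the plane z = 4, with upward unit normal n̂ = ẑ. By Stokes' theorem,

    ∮_C F · dr = ∬_S (∇ × F) · n̂ dS = ∬_D (curl F)_z dA,

where D is the disk x^2 + y^2 ≤ 25.

Compute the curl of F = (-12y^5, 12x^5, 0):
    (∇ × F)_x = ∂F_z/∂y - ∂F_y/∂z = 0,
    (∇ × F)_y = ∂F_x/∂z - ∂F_z/∂x = 0,
    (∇ × F)_z = ∂F_y/∂x - ∂F_x/∂y = 60x^4 + 60y^4.

On z = 4, (curl F)_z = 60x^4 + 60y^4.

Convert to polar (x = r cos θ, y = r sin θ, dA = r dr dθ); the integrand becomes 60r^4(sin(θ)^4 + cos(θ)^4), so

    ∬_D (curl F)_z dA = ∫_0^{2π} ∫_0^{5} (60r^4(sin(θ)^4 + cos(θ)^4)) · r dr dθ.

Inner (r from 0 to 5): 156250sin(θ)^4 + 156250cos(θ)^4.
Outer (θ from 0 to 2π): 234375π.

Therefore ∮_C F · dr = 234375π.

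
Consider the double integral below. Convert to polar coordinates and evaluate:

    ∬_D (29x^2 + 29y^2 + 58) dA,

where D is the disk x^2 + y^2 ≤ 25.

The region D is 0 ≤ r ≤ 5, 0 ≤ θ ≤ 2π in polar coordinates, where x = r cos(θ), y = r sin(θ), and dA = r dr dθ.

Under the substitution, the integrand becomes 29r^2 + 58, so

    ∬_D (29x^2 + 29y^2 + 58) dA = ∫_{0}^{2π} ∫_{0}^{5} (29r^2 + 58) · r dr dθ.

Inner integral (in r): ∫_{0}^{5} (29r^2 + 58) · r dr = 21025/4.

Outer integral (in θ): ∫_{0}^{2π} (21025/4) dθ = 21025π/2.

Therefore ∬_D (29x^2 + 29y^2 + 58) dA = 21025π/2.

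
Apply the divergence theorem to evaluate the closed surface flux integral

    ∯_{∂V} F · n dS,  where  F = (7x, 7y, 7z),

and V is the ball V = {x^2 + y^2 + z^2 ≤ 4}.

By the divergence theorem,

    ∯_{∂V} F · n dS = ∭_V (∇ · F) dV.

Compute the divergence:
    ∇ · F = ∂F_x/∂x + ∂F_y/∂y + ∂F_z/∂z = 7 + 7 + 7 = 21.

In spherical coordinates, x = ρ sin(φ) cos(θ), y = ρ sin(φ) sin(θ), z = ρ cos(φ), dV = ρ^2 sin(φ) dρ dφ dθ, with 0 ≤ ρ ≤ 2, 0 ≤ φ ≤ π, 0 ≤ θ ≤ 2π.

The integrand, after substitution and multiplying by the volume element, becomes (21) · ρ^2 sin(φ), so

    ∭_V (∇·F) dV = ∫_0^{2π} ∫_0^{π} ∫_0^{2} (21) · ρ^2 sin(φ) dρ dφ dθ.

Inner (ρ from 0 to 2): 56sin(φ).
Middle (φ from 0 to π): 112.
Outer (θ from 0 to 2π): 224π.

Therefore ∯_{∂V} F · n dS = 224π.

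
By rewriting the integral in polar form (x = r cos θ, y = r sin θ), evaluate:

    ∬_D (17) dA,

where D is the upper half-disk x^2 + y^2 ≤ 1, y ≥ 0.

The region D is 0 ≤ r ≤ 1, 0 ≤ θ ≤ π in polar coordinates, where x = r cos(θ), y = r sin(θ), and dA = r dr dθ.

Under the substitution, the integrand becomes 17, so

    ∬_D (17) dA = ∫_{0}^{π} ∫_{0}^{1} (17) · r dr dθ.

Inner integral (in r): ∫_{0}^{1} (17) · r dr = 17/2.

Outer integral (in θ): ∫_{0}^{π} (17/2) dθ = 17π/2.

Therefore ∬_D (17) dA = 17π/2.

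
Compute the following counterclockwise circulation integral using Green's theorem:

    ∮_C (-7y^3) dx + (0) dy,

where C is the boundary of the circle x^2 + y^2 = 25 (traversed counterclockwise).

Green's theorem converts the closed line integral into a double integral over the enclosed region D:

    ∮_C P dx + Q dy = ∬_D (∂Q/∂x - ∂P/∂y) dA.

Here P = -7y^3, Q = 0, so

    ∂Q/∂x = 0,    ∂P/∂y = -21y^2,
    ∂Q/∂x - ∂P/∂y = 21y^2.

D is the region x^2 + y^2 ≤ 25. Evaluating the double integral:

In polar coordinates (x = r cos θ, y = r sin θ, dA = r dr dθ) the integrand becomes 21r^2sin(θ)^2, so

    ∬_D (21y^2) dA = ∫_0^{2π} ∫_0^{5} (21r^2sin(θ)^2) · r dr dθ.

Inner (r from 0 to 5): 13125sin(θ)^2/4.
Outer (θ from 0 to 2π): 13125π/4.

Therefore ∮_C P dx + Q dy = 13125π/4.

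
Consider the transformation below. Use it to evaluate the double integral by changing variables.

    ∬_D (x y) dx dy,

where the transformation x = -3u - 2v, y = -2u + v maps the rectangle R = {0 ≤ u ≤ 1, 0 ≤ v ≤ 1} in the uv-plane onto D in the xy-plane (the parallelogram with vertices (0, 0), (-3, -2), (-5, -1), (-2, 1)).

Compute the Jacobian determinant of (x, y) with respect to (u, v):

    ∂(x,y)/∂(u,v) = | -3  -2 | = (-3)(1) - (-2)(-2) = -7.
                   | -2  1 |

Its absolute value is |J| = 7 (the area scaling factor).

Substituting x = -3u - 2v, y = -2u + v into the integrand,

    x y → 6u^2 + u v - 2v^2,

so the integral becomes

    ∬_R (6u^2 + u v - 2v^2) · |J| du dv = ∫_0^1 ∫_0^1 (42u^2 + 7u v - 14v^2) dv du.

Inner (v): 42u^2 + 7u/2 - 14/3.
Outer (u): 133/12.

Therefore ∬_D (x y) dx dy = 133/12.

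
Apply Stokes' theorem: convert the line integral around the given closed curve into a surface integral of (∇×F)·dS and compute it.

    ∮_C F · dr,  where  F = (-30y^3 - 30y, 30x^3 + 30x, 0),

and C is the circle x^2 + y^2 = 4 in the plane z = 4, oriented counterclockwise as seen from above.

Let S be the flat disk x^2 + y^2 ≤ 4 in the plane z = 4, with upward unit normal n̂ = ẑ. By Stokes' theorem,

    ∮_C F · dr = ∬_S (∇ × F) · n̂ dS = ∬_D (curl F)_z dA,

where D is the disk x^2 + y^2 ≤ 4.

Compute the curl of F = (-30y^3 - 30y, 30x^3 + 30x, 0):
    (∇ × F)_x = ∂F_z/∂y - ∂F_y/∂z = 0,
    (∇ × F)_y = ∂F_x/∂z - ∂F_z/∂x = 0,
    (∇ × F)_z = ∂F_y/∂x - ∂F_x/∂y = 90x^2 + 90y^2 + 60.

On z = 4, (curl F)_z = 90x^2 + 90y^2 + 60.

Convert to polar (x = r cos θ, y = r sin θ, dA = r dr dθ); the integrand becomes 90r^2 + 60, so

    ∬_D (curl F)_z dA = ∫_0^{2π} ∫_0^{2} (90r^2 + 60) · r dr dθ.

Inner (r from 0 to 2): 480.
Outer (θ from 0 to 2π): 960π.

Therefore ∮_C F · dr = 960π.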